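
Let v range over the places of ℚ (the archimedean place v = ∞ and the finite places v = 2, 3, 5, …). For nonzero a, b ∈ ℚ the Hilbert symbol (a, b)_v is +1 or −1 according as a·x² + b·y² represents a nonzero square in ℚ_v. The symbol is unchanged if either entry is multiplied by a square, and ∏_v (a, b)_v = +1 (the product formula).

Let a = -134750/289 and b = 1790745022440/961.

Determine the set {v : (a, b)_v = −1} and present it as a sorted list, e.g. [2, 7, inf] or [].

Mod squares: a ≡ -110, b ≡ 5075290. Check v ∈ {∞, 2, 3, 5, 7, 11, 17, 29, 31, 37, 43}.
v=5: a=5^3·(≡3), b=5^1·(≡3) mod 5; (3|5)=-1, (3|5)=-1; (−1)^{3·1·2}·(-1)^1·(-1)^3 = +1.
v=∞: -110 < 0 and 5075290 > 0  ⇒  (a,b)_∞ = +1.
v=43: a=43^0·(≡42), b=43^1·(≡36) mod 43; (42|43)=-1, (36|43)=+1; (−1)^{0·1·21}·(-1)^1·(+1)^0 = -1.
v=31: a=31^0·(≡10), b=31^-2·(≡25) mod 31; (10|31)=+1, (25|31)=+1; (−1)^{0·-2·15}·(+1)^-2·(+1)^0 = +1.
v=29: a=29^0·(≡16), b=29^1·(≡16) mod 29; (16|29)=+1, (16|29)=+1; (−1)^{0·1·14}·(+1)^1·(+1)^0 = +1.
v=37: a=37^0·(≡10), b=37^1·(≡30) mod 37; (10|37)=+1, (30|37)=+1; (−1)^{0·1·18}·(+1)^1·(+1)^0 = +1.
v=3: a=3^0·(≡1), b=3^6·(≡1) mod 3; (1|3)=+1, (1|3)=+1; (−1)^{0·6·1}·(+1)^6·(+1)^0 = +1.
v=17: a=17^-2·(≡9), b=17^0·(≡16) mod 17; (9|17)=+1, (16|17)=+1; (−1)^{-2·0·8}·(+1)^0·(+1)^-2 = +1.
v=2: v_2(a)=1, v_2(b)=3; units ≡ 1, 5 (mod 8); ε·ε+αω+βω = 0·0+1·1+3·0 ≡ 1  ⇒  (a,b)_2 = -1.
v=7: a=7^2·(≡4), b=7^0·(≡5) mod 7; (4|7)=+1, (5|7)=-1; (−1)^{2·0·3}·(+1)^0·(-1)^2 = +1.
v=11: a=11^1·(≡5), b=11^3·(≡7) mod 11; (5|11)=+1, (7|11)=-1; (−1)^{1·3·5}·(+1)^3·(-1)^1 = +1.
Ram(-110, 5075290) = {2, 43}; no ℚ_2-point on the conic.

[2, 43]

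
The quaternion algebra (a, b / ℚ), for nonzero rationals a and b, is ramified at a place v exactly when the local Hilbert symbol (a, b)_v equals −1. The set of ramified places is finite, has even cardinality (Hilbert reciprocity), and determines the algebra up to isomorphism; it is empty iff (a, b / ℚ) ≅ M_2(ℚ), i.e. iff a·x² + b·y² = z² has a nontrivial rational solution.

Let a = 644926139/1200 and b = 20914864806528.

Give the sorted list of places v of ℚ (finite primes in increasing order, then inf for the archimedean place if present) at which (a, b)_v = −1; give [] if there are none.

(a, b) ≡ (33, 42) mod (ℚ^×)²; places V = {2, 3, 5, 7, 11, 13, 19, 31, ∞}.
(a,b)_∞: sgn(33)=+, sgn(42)=+, so +1.
(a,b)_2: α=-4, β=7; u≡1, v≡5 (mod 8); ε(u)ε(v)=0·0, αω(v)=-4·1, βω(u)=7·0; sum ≡ 0  ⇒  +1.
(a,b)_5: α=-2, u≡3; β=0, v≡3 (mod 5); (3|5)=-1, (3|5)=-1; sign (−1)^0·-1^0·-1^-2 = +1.
(a,b)_3: α=-1, u≡2; β=13, v≡2 (mod 3); (2|3)=-1, (2|3)=-1; sign (−1)^1·-1^13·-1^-1 = -1.
(a,b)_13: α=2, u≡5; β=0, v≡4 (mod 13); (5|13)=-1, (4|13)=+1; sign (−1)^0·-1^0·+1^2 = +1.
(a,b)_31: α=2, u≡16; β=0, v≡3 (mod 31); (16|31)=+1, (3|31)=-1; sign (−1)^0·+1^0·-1^2 = +1.
(a,b)_7: α=0, u≡6; β=1, v≡3 (mod 7); (6|7)=-1, (3|7)=-1; sign (−1)^0·-1^1·-1^0 = -1.
(a,b)_11: α=1, u≡1; β=4, v≡3 (mod 11); (1|11)=+1, (3|11)=+1; sign (−1)^0·+1^4·+1^1 = +1.
(a,b)_19: α=2, u≡8; β=0, v≡6 (mod 19); (8|19)=-1, (6|19)=+1; sign (−1)^0·-1^0·+1^2 = +1.
(33, 42 / ℚ) ramifies at {3, 7}: a division algebra.

[3, 7]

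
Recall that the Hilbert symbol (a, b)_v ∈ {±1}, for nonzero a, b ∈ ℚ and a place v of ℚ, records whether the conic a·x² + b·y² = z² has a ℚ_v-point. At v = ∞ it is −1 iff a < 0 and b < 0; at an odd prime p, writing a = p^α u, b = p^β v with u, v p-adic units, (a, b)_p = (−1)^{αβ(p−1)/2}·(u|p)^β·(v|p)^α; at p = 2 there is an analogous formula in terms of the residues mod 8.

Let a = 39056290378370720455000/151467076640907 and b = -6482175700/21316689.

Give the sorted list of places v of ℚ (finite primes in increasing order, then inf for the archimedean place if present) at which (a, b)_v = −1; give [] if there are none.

[2, 3]

Mod squares: a ≡ 66, b ≡ -13. Check v ∈ {∞, 2, 3, 5, 7, 11, 13, 19, 29}.
v=7: a=7^4·(≡3), b=7^2·(≡2) mod 7; (3|7)=-1, (2|7)=+1; (−1)^{4·2·3}·(-1)^2·(+1)^4 = +1.
v=2: v_2(a)=3, v_2(b)=2; units ≡ 1, 3 (mod 8); ε·ε+αω+βω = 0·1+3·1+2·0 ≡ 1  ⇒  (a,b)_2 = -1.
v=29: a=29^4·(≡19), b=29^2·(≡1) mod 29; (19|29)=-1, (1|29)=+1; (−1)^{4·2·14}·(-1)^2·(+1)^4 = +1.
v=3: a=3^-19·(≡1), b=3^-10·(≡2) mod 3; (1|3)=+1, (2|3)=-1; (−1)^{-19·-10·1}·(+1)^-10·(-1)^-19 = -1.
v=13: a=13^4·(≡4), b=13^1·(≡9) mod 13; (4|13)=+1, (9|13)=+1; (−1)^{4·1·6}·(+1)^1·(+1)^4 = +1.
v=∞: 66 > 0 and -13 < 0  ⇒  (a,b)_∞ = +1.
v=19: a=19^-4·(≡17), b=19^-2·(≡7) mod 19; (17|19)=+1, (7|19)=+1; (−1)^{-4·-2·9}·(+1)^-2·(+1)^-4 = +1.
v=11: a=11^5·(≡10), b=11^2·(≡3) mod 11; (10|11)=-1, (3|11)=+1; (−1)^{5·2·5}·(-1)^2·(+1)^5 = +1.
v=5: a=5^4·(≡4), b=5^2·(≡3) mod 5; (4|5)=+1, (3|5)=-1; (−1)^{4·2·2}·(+1)^2·(-1)^4 = +1.
(66, -13 / ℚ) ramifies at {2, 3}: a division algebra.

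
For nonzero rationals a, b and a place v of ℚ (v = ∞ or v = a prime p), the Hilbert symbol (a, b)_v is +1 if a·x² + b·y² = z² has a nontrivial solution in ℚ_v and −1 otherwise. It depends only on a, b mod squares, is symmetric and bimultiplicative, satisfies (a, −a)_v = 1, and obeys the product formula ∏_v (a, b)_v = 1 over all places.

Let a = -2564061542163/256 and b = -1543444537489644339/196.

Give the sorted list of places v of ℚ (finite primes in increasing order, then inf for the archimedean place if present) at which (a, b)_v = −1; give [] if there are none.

Mod squares: a ≡ -11803, b ≡ -51. Check v ∈ {∞, 2, 3, 7, 11, 17, 29, 37}.
v=37: a=37^1·(≡13), b=37^2·(≡2) mod 37; (13|37)=-1, (2|37)=-1; (−1)^{1·2·18}·(-1)^2·(-1)^1 = -1.
v=∞: -11803 < 0 and -51 < 0  ⇒  (a,b)_∞ = -1.
v=17: a=17^6·(≡6), b=17^7·(≡10) mod 17; (6|17)=-1, (10|17)=-1; (−1)^{6·7·8}·(-1)^7·(-1)^6 = -1.
v=2: v_2(a)=-8, v_2(b)=-2; units ≡ 5, 5 (mod 8); ε·ε+αω+βω = 0·0+-8·1+-2·1 ≡ 0  ⇒  (a,b)_2 = +1.
v=29: a=29^1·(≡4), b=29^2·(≡9) mod 29; (4|29)=+1, (9|29)=+1; (−1)^{1·2·14}·(+1)^2·(+1)^1 = +1.
v=3: a=3^2·(≡2), b=3^3·(≡1) mod 3; (2|3)=-1, (1|3)=+1; (−1)^{2·3·1}·(-1)^3·(+1)^2 = -1.
v=11: a=11^1·(≡9), b=11^2·(≡5) mod 11; (9|11)=+1, (5|11)=+1; (−1)^{1·2·5}·(+1)^2·(+1)^1 = +1.
v=7: a=7^0·(≡3), b=7^-2·(≡6) mod 7; (3|7)=-1, (6|7)=-1; (−1)^{0·-2·3}·(-1)^-2·(-1)^0 = +1.
|Ram(-11803, -51)| = 4, even; anisotropic at {3, 17, 37, ∞}.

[3, 17, 37, inf]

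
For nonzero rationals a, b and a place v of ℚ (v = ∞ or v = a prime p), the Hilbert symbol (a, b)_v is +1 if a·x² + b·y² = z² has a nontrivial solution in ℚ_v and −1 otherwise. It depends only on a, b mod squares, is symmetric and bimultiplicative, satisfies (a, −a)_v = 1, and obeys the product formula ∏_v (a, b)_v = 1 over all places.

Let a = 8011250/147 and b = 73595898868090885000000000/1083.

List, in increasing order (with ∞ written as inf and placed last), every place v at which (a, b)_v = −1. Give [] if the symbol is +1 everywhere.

Mod squares: a ≡ 38454, b ≡ 44022. Check v ∈ {∞, 2, 3, 5, 7, 11, 13, 17, 19, 23, 29}.
v=5: a=5^4·(≡4), b=5^10·(≡3) mod 5; (4|5)=+1, (3|5)=-1; (−1)^{4·10·2}·(+1)^10·(-1)^4 = +1.
v=2: v_2(a)=1, v_2(b)=9; units ≡ 3, 3 (mod 8); ε·ε+αω+βω = 1·1+1·1+9·1 ≡ 1  ⇒  (a,b)_2 = -1.
v=17: a=17^1·(≡4), b=17^4·(≡1) mod 17; (4|17)=+1, (1|17)=+1; (−1)^{1·4·8}·(+1)^4·(+1)^1 = +1.
v=3: a=3^-1·(≡2), b=3^-1·(≡1) mod 3; (2|3)=-1, (1|3)=+1; (−1)^{-1·-1·1}·(-1)^-1·(+1)^-1 = +1.
v=19: a=19^0·(≡1), b=19^-2·(≡15) mod 19; (1|19)=+1, (15|19)=-1; (−1)^{0·-2·9}·(+1)^-2·(-1)^0 = +1.
v=7: a=7^-2·(≡3), b=7^0·(≡3) mod 7; (3|7)=-1, (3|7)=-1; (−1)^{-2·0·3}·(-1)^0·(-1)^-2 = +1.
v=11: a=11^0·(≡4), b=11^1·(≡9) mod 11; (4|11)=+1, (9|11)=+1; (−1)^{0·1·5}·(+1)^1·(+1)^0 = +1.
v=13: a=13^1·(≡6), b=13^4·(≡4) mod 13; (6|13)=-1, (4|13)=+1; (−1)^{1·4·6}·(-1)^4·(+1)^1 = +1.
v=23: a=23^0·(≡21), b=23^1·(≡7) mod 23; (21|23)=-1, (7|23)=-1; (−1)^{0·1·11}·(-1)^1·(-1)^0 = -1.
v=∞: 38454 > 0 and 44022 > 0  ⇒  (a,b)_∞ = +1.
v=29: a=29^1·(≡27), b=29^3·(≡27) mod 29; (27|29)=-1, (27|29)=-1; (−1)^{1·3·14}·(-1)^3·(-1)^1 = +1.
|Ram(38454, 44022)| = 2, even; anisotropic at {2, 23}.

[2, 23]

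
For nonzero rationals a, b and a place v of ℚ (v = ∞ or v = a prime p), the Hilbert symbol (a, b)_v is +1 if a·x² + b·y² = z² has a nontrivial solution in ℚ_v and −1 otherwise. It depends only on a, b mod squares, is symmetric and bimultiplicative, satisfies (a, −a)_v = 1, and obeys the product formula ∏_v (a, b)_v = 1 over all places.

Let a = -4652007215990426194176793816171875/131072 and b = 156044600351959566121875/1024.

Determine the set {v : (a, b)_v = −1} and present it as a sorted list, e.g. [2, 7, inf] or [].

Mod squares: a ≡ -46526950470, b ≡ 127995. Check v ∈ {∞, 2, 3, 5, 7, 11, 13, 23, 31, 41, 53}.
v=23: a=23^1·(≡11), b=23^1·(≡15) mod 23; (11|23)=-1, (15|23)=-1; (−1)^{1·1·11}·(-1)^1·(-1)^1 = -1.
v=3: a=3^19·(≡2), b=3^11·(≡2) mod 3; (2|3)=-1, (2|3)=-1; (−1)^{19·11·1}·(-1)^11·(-1)^19 = -1.
v=31: a=31^3·(≡8), b=31^2·(≡29) mod 31; (8|31)=+1, (29|31)=-1; (−1)^{3·2·15}·(+1)^2·(-1)^3 = -1.
v=2: v_2(a)=-17, v_2(b)=-10; units ≡ 5, 3 (mod 8); ε·ε+αω+βω = 0·1+-17·1+-10·1 ≡ 1  ⇒  (a,b)_2 = -1.
v=11: a=11^3·(≡2), b=11^2·(≡2) mod 11; (2|11)=-1, (2|11)=-1; (−1)^{3·2·5}·(-1)^2·(-1)^3 = -1.
v=41: a=41^3·(≡14), b=41^2·(≡6) mod 41; (14|41)=-1, (6|41)=-1; (−1)^{3·2·20}·(-1)^2·(-1)^3 = -1.
v=7: a=7^1·(≡2), b=7^1·(≡2) mod 7; (2|7)=+1, (2|7)=+1; (−1)^{1·1·3}·(+1)^1·(+1)^1 = -1.
v=53: a=53^1·(≡40), b=53^1·(≡32) mod 53; (40|53)=+1, (32|53)=-1; (−1)^{1·1·26}·(+1)^1·(-1)^1 = -1.
v=13: a=13^3·(≡9), b=13^2·(≡4) mod 13; (9|13)=+1, (4|13)=+1; (−1)^{3·2·6}·(+1)^2·(+1)^3 = +1.
v=∞: -46526950470 < 0 and 127995 > 0  ⇒  (a,b)_∞ = +1.
v=5: a=5^7·(≡4), b=5^5·(≡1) mod 5; (4|5)=+1, (1|5)=+1; (−1)^{7·5·2}·(+1)^5·(+1)^7 = +1.
(-46526950470, 127995 / ℚ) ramifies at {2, 3, 7, 11, 23, 31, 41, 53}: a division algebra.

[2, 3, 7, 11, 23, 31, 41, 53]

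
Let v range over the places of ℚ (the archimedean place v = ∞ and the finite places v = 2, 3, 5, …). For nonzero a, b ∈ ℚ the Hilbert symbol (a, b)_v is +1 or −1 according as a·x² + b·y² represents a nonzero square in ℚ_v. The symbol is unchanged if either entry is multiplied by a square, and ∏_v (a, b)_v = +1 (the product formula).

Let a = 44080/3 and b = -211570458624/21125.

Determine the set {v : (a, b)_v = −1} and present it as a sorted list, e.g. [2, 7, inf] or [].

[5, 7, 19, 29]

(a, b) ≡ (8265, -1793505) mod (ℚ^×)²; places V = {2, 3, 5, 7, 13, 19, 29, 31, ∞}.
(a,b)_∞: sgn(8265)=+, sgn(-1793505)=−, so +1.
(a,b)_2: α=4, β=16; u≡1, v≡7 (mod 8); ε(u)ε(v)=0·1, αω(v)=4·0, βω(u)=16·0; sum ≡ 0  ⇒  +1.
(a,b)_29: α=1, u≡4; β=1, v≡17 (mod 29); (4|29)=+1, (17|29)=-1; sign (−1)^0·+1^1·-1^1 = -1.
(a,b)_7: α=0, u≡5; β=1, v≡5 (mod 7); (5|7)=-1, (5|7)=-1; sign (−1)^0·-1^1·-1^0 = -1.
(a,b)_31: α=0, u≡20; β=1, v≡3 (mod 31); (20|31)=+1, (3|31)=-1; sign (−1)^0·+1^1·-1^0 = +1.
(a,b)_19: α=1, u≡7; β=1, v≡9 (mod 19); (7|19)=+1, (9|19)=+1; sign (−1)^1·+1^1·+1^1 = -1.
(a,b)_5: α=1, u≡2; β=-3, v≡4 (mod 5); (2|5)=-1, (4|5)=+1; sign (−1)^0·-1^-3·+1^1 = -1.
(a,b)_3: α=-1, u≡1; β=3, v≡2 (mod 3); (1|3)=+1, (2|3)=-1; sign (−1)^1·+1^3·-1^-1 = +1.
(a,b)_13: α=0, u≡12; β=-2, v≡1 (mod 13); (12|13)=+1, (1|13)=+1; sign (−1)^0·+1^-2·+1^0 = +1.
(8265, -1793505 / ℚ) ramifies at {5, 7, 19, 29}: a division algebra.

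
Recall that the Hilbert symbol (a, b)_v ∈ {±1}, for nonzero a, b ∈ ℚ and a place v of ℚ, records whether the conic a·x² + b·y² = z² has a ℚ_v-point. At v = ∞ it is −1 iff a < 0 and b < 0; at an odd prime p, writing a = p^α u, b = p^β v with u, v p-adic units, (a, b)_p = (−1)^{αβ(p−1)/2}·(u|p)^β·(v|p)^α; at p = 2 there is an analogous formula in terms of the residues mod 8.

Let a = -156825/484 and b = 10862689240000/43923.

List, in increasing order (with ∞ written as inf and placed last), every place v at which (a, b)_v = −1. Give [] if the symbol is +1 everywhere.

[3, 13, 17, 43]

Mod squares: a ≡ -697, b ≡ 1677. Check v ∈ {∞, 2, 3, 5, 11, 13, 17, 41, 43}.
v=∞: -697 < 0 and 1677 > 0  ⇒  (a,b)_∞ = +1.
v=43: a=43^0·(≡27), b=43^1·(≡32) mod 43; (27|43)=-1, (32|43)=-1; (−1)^{0·1·21}·(-1)^1·(-1)^0 = -1.
v=11: a=11^-2·(≡6), b=11^-4·(≡5) mod 11; (6|11)=-1, (5|11)=+1; (−1)^{-2·-4·5}·(-1)^-4·(+1)^-2 = +1.
v=3: a=3^2·(≡2), b=3^-1·(≡1) mod 3; (2|3)=-1, (1|3)=+1; (−1)^{2·-1·1}·(-1)^-1·(+1)^2 = -1.
v=17: a=17^1·(≡5), b=17^2·(≡11) mod 17; (5|17)=-1, (11|17)=-1; (−1)^{1·2·8}·(-1)^2·(-1)^1 = -1.
v=5: a=5^2·(≡3), b=5^4·(≡3) mod 5; (3|5)=-1, (3|5)=-1; (−1)^{2·4·2}·(-1)^4·(-1)^2 = +1.
v=2: v_2(a)=-2, v_2(b)=6; units ≡ 7, 5 (mod 8); ε·ε+αω+βω = 1·0+-2·1+6·0 ≡ 0  ⇒  (a,b)_2 = +1.
v=13: a=13^0·(≡11), b=13^1·(≡12) mod 13; (11|13)=-1, (12|13)=+1; (−1)^{0·1·6}·(-1)^1·(+1)^0 = -1.
v=41: a=41^1·(≡22), b=41^2·(≡40) mod 41; (22|41)=-1, (40|41)=+1; (−1)^{1·2·20}·(-1)^2·(+1)^1 = +1.
|Ram(-697, 1677)| = 4, even; anisotropic at {3, 13, 17, 43}.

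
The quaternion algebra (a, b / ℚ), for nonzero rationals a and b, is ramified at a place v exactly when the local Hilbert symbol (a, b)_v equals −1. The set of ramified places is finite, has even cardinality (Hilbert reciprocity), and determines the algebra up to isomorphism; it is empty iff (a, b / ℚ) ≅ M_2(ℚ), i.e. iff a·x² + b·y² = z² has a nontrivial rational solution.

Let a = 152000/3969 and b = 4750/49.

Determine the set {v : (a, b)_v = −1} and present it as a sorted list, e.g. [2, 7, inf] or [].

Mod squares: a ≡ 95, b ≡ 190. Check v ∈ {∞, 2, 3, 5, 7, 19}.
v=7: a=7^-2·(≡4), b=7^-2·(≡4) mod 7; (4|7)=+1, (4|7)=+1; (−1)^{-2·-2·3}·(+1)^-2·(+1)^-2 = +1.
v=19: a=19^1·(≡9), b=19^1·(≡2) mod 19; (9|19)=+1, (2|19)=-1; (−1)^{1·1·9}·(+1)^1·(-1)^1 = +1.
v=3: a=3^-4·(≡2), b=3^0·(≡1) mod 3; (2|3)=-1, (1|3)=+1; (−1)^{-4·0·1}·(-1)^0·(+1)^-4 = +1.
v=5: a=5^3·(≡4), b=5^3·(≡2) mod 5; (4|5)=+1, (2|5)=-1; (−1)^{3·3·2}·(+1)^3·(-1)^3 = -1.
v=2: v_2(a)=6, v_2(b)=1; units ≡ 7, 7 (mod 8); ε·ε+αω+βω = 1·1+6·0+1·0 ≡ 1  ⇒  (a,b)_2 = -1.
v=∞: 95 > 0 and 190 > 0  ⇒  (a,b)_∞ = +1.
|Ram(95, 190)| = 2, even; anisotropic at {2, 5}.

[2, 5]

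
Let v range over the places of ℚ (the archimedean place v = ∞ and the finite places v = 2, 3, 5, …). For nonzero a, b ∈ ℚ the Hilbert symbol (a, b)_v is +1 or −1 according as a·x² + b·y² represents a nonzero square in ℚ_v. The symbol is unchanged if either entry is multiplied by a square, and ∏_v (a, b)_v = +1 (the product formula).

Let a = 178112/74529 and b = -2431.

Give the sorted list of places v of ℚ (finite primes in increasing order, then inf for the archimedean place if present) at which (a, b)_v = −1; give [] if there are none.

(a, b) ≡ (23, -2431) mod (ℚ^×)²; places V = {2, 3, 7, 11, 13, 17, 23, ∞}.
(a,b)_23: α=1, u≡12; β=0, v≡7 (mod 23); (12|23)=+1, (7|23)=-1; sign (−1)^0·+1^0·-1^1 = -1.
(a,b)_11: α=2, u≡5; β=1, v≡10 (mod 11); (5|11)=+1, (10|11)=-1; sign (−1)^0·+1^1·-1^2 = +1.
(a,b)_17: α=0, u≡3; β=1, v≡10 (mod 17); (3|17)=-1, (10|17)=-1; sign (−1)^0·-1^1·-1^0 = -1.
(a,b)_∞: sgn(23)=+, sgn(-2431)=−, so +1.
(a,b)_3: α=-2, u≡2; β=0, v≡2 (mod 3); (2|3)=-1, (2|3)=-1; sign (−1)^0·-1^0·-1^-2 = +1.
(a,b)_7: α=-2, u≡2; β=0, v≡5 (mod 7); (2|7)=+1, (5|7)=-1; sign (−1)^0·+1^0·-1^-2 = +1.
(a,b)_13: α=-2, u≡1; β=1, v≡8 (mod 13); (1|13)=+1, (8|13)=-1; sign (−1)^0·+1^1·-1^-2 = +1.
(a,b)_2: α=6, β=0; u≡7, v≡1 (mod 8); ε(u)ε(v)=1·0, αω(v)=6·0, βω(u)=0·0; sum ≡ 0  ⇒  +1.
Ram(23, -2431) = {17, 23}; no ℚ_17-point on the conic.

[17, 23]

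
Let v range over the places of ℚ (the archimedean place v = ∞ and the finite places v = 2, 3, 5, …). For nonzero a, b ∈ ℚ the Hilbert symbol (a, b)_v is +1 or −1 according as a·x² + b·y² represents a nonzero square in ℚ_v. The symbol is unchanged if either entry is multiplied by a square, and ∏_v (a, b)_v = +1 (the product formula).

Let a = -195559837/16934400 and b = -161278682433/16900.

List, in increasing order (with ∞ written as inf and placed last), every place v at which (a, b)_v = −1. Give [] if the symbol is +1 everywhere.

[3, 29, 31, inf]

(a, b) ≡ (-222, -2697) mod (ℚ^×)²; places V = {2, 3, 5, 7, 11, 13, 19, 29, 31, 37, ∞}.
(a,b)_2: α=-9, β=-2; u≡1, v≡7 (mod 8); ε(u)ε(v)=0·1, αω(v)=-9·0, βω(u)=-2·0; sum ≡ 0  ⇒  +1.
(a,b)_31: α=0, u≡26; β=1, v≡12 (mod 31); (26|31)=-1, (12|31)=-1; sign (−1)^0·-1^1·-1^0 = -1.
(a,b)_3: α=-3, u≡1; β=1, v≡1 (mod 3); (1|3)=+1, (1|3)=+1; sign (−1)^1·+1^1·+1^-3 = -1.
(a,b)_13: α=0, u≡4; β=-2, v≡6 (mod 13); (4|13)=+1, (6|13)=-1; sign (−1)^0·+1^-2·-1^0 = +1.
(a,b)_7: α=-2, u≡1; β=0, v≡3 (mod 7); (1|7)=+1, (3|7)=-1; sign (−1)^0·+1^0·-1^-2 = +1.
(a,b)_37: α=1, u≡13; β=2, v≡3 (mod 37); (13|37)=-1, (3|37)=+1; sign (−1)^0·-1^2·+1^1 = +1.
(a,b)_11: α=4, u≡3; β=2, v≡5 (mod 11); (3|11)=+1, (5|11)=+1; sign (−1)^0·+1^2·+1^4 = +1.
(a,b)_29: α=0, u≡27; β=1, v≡7 (mod 29); (27|29)=-1, (7|29)=+1; sign (−1)^0·-1^1·+1^0 = -1.
(a,b)_19: α=2, u≡17; β=2, v≡5 (mod 19); (17|19)=+1, (5|19)=+1; sign (−1)^0·+1^2·+1^2 = +1.
(a,b)_5: α=-2, u≡3; β=-2, v≡2 (mod 5); (3|5)=-1, (2|5)=-1; sign (−1)^0·-1^-2·-1^-2 = +1.
(a,b)_∞: sgn(-222)=−, sgn(-2697)=−, so -1.
Ram(-222, -2697) = {3, 29, 31, ∞}; no ℚ_3-point on the conic.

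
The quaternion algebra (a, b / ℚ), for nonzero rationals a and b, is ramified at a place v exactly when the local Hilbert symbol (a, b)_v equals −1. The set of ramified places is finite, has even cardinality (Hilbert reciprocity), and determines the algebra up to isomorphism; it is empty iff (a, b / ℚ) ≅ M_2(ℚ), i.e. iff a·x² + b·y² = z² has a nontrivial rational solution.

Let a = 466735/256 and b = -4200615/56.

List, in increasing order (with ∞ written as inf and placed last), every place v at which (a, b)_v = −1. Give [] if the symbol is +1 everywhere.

[2, 7, 17, 19]

(a, b) ≡ (1615, -22610) mod (ℚ^×)²; places V = {2, 3, 5, 7, 17, 19, ∞}.
(a,b)_2: α=-8, β=-3; u≡7, v≡7 (mod 8); ε(u)ε(v)=1·1, αω(v)=-8·0, βω(u)=-3·0; sum ≡ 1  ⇒  -1.
(a,b)_19: α=1, u≡4; β=1, v≡1 (mod 19); (4|19)=+1, (1|19)=+1; sign (−1)^1·+1^1·+1^1 = -1.
(a,b)_3: α=0, u≡1; β=2, v≡1 (mod 3); (1|3)=+1, (1|3)=+1; sign (−1)^0·+1^2·+1^0 = +1.
(a,b)_∞: sgn(1615)=+, sgn(-22610)=−, so +1.
(a,b)_7: α=0, u≡6; β=-1, v≡1 (mod 7); (6|7)=-1, (1|7)=+1; sign (−1)^0·-1^-1·+1^0 = -1.
(a,b)_5: α=1, u≡2; β=1, v≡2 (mod 5); (2|5)=-1, (2|5)=-1; sign (−1)^0·-1^1·-1^1 = +1.
(a,b)_17: α=3, u≡10; β=3, v≡16 (mod 17); (10|17)=-1, (16|17)=+1; sign (−1)^0·-1^3·+1^3 = -1.
(1615, -22610 / ℚ) ramifies at {2, 7, 17, 19}: a division algebra.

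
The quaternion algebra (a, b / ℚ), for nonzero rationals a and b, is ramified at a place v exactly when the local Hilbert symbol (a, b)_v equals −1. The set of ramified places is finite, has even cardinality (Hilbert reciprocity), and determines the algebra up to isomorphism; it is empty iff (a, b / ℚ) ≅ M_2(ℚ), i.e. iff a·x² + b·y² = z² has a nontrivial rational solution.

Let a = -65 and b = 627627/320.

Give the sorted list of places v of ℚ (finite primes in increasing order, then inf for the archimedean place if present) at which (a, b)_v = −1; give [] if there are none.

[2, 7]

(a, b) ≡ (-65, 25935) mod (ℚ^×)²; places V = {2, 3, 5, 7, 11, 13, 19, ∞}.
(a,b)_13: α=1, u≡8; β=1, v≡11 (mod 13); (8|13)=-1, (11|13)=-1; sign (−1)^0·-1^1·-1^1 = +1.
(a,b)_2: α=0, β=-6; u≡7, v≡7 (mod 8); ε(u)ε(v)=1·1, αω(v)=0·0, βω(u)=-6·0; sum ≡ 1  ⇒  -1.
(a,b)_19: α=0, u≡11; β=1, v≡9 (mod 19); (11|19)=+1, (9|19)=+1; sign (−1)^0·+1^1·+1^0 = +1.
(a,b)_3: α=0, u≡1; β=1, v≡2 (mod 3); (1|3)=+1, (2|3)=-1; sign (−1)^0·+1^1·-1^0 = +1.
(a,b)_5: α=1, u≡2; β=-1, v≡3 (mod 5); (2|5)=-1, (3|5)=-1; sign (−1)^0·-1^-1·-1^1 = +1.
(a,b)_7: α=0, u≡5; β=1, v≡1 (mod 7); (5|7)=-1, (1|7)=+1; sign (−1)^0·-1^1·+1^0 = -1.
(a,b)_11: α=0, u≡1; β=2, v≡6 (mod 11); (1|11)=+1, (6|11)=-1; sign (−1)^0·+1^2·-1^0 = +1.
(a,b)_∞: sgn(-65)=−, sgn(25935)=+, so +1.
|Ram(-65, 25935)| = 2, even; anisotropic at {2, 7}.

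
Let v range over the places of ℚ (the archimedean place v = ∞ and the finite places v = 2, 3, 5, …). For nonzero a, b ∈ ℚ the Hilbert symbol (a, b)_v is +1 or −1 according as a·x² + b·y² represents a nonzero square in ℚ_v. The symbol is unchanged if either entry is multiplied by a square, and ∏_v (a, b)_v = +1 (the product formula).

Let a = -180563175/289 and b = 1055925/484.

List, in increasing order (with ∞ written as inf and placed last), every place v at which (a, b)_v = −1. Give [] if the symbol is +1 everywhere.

(a, b) ≡ (-247, 13) mod (ℚ^×)²; places V = {2, 3, 5, 11, 13, 17, 19, ∞}.
(a,b)_11: α=0, u≡7; β=-2, v≡6 (mod 11); (7|11)=-1, (6|11)=-1; sign (−1)^0·-1^-2·-1^0 = +1.
(a,b)_5: α=2, u≡2; β=2, v≡3 (mod 5); (2|5)=-1, (3|5)=-1; sign (−1)^0·-1^2·-1^2 = +1.
(a,b)_∞: sgn(-247)=−, sgn(13)=+, so +1.
(a,b)_3: α=4, u≡2; β=2, v≡1 (mod 3); (2|3)=-1, (1|3)=+1; sign (−1)^0·-1^2·+1^4 = +1.
(a,b)_17: α=-2, u≡13; β=0, v≡9 (mod 17); (13|17)=+1, (9|17)=+1; sign (−1)^0·+1^0·+1^-2 = +1.
(a,b)_19: α=3, u≡7; β=2, v≡2 (mod 19); (7|19)=+1, (2|19)=-1; sign (−1)^0·+1^2·-1^3 = -1.
(a,b)_2: α=0, β=-2; u≡1, v≡5 (mod 8); ε(u)ε(v)=0·0, αω(v)=0·1, βω(u)=-2·0; sum ≡ 0  ⇒  +1.
(a,b)_13: α=1, u≡8; β=1, v≡9 (mod 13); (8|13)=-1, (9|13)=+1; sign (−1)^0·-1^1·+1^1 = -1.
|Ram(-247, 13)| = 2, even; anisotropic at {13, 19}.

[13, 19]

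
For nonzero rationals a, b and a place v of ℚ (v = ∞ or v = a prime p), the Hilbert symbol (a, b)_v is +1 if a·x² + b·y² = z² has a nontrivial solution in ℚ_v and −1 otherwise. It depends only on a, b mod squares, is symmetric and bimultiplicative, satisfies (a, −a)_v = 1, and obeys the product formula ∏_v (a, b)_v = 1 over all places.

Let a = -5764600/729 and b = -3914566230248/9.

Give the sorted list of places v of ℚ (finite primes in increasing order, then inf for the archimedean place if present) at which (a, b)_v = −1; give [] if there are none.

[2, 37, 41, inf]

(a, b) ≡ (-57646, -1178) mod (ℚ^×)²; places V = {2, 3, 5, 19, 31, 37, 41, ∞}.
(a,b)_∞: sgn(-57646)=−, sgn(-1178)=−, so -1.
(a,b)_19: α=1, u≡7; β=3, v≡18 (mod 19); (7|19)=+1, (18|19)=-1; sign (−1)^1·+1^3·-1^1 = +1.
(a,b)_2: α=3, β=3; u≡1, v≡3 (mod 8); ε(u)ε(v)=0·1, αω(v)=3·1, βω(u)=3·0; sum ≡ 1  ⇒  -1.
(a,b)_31: α=0, u≡10; β=1, v≡6 (mod 31); (10|31)=+1, (6|31)=-1; sign (−1)^0·+1^1·-1^0 = +1.
(a,b)_5: α=2, u≡4; β=0, v≡3 (mod 5); (4|5)=+1, (3|5)=-1; sign (−1)^0·+1^0·-1^2 = +1.
(a,b)_37: α=1, u≡33; β=2, v≡23 (mod 37); (33|37)=+1, (23|37)=-1; sign (−1)^0·+1^2·-1^1 = -1.
(a,b)_41: α=1, u≡24; β=2, v≡12 (mod 41); (24|41)=-1, (12|41)=-1; sign (−1)^0·-1^2·-1^1 = -1.
(a,b)_3: α=-6, u≡2; β=-2, v≡1 (mod 3); (2|3)=-1, (1|3)=+1; sign (−1)^0·-1^-2·+1^-6 = +1.
(-57646, -1178 / ℚ) ramifies at {2, 37, 41, ∞}: a division algebra.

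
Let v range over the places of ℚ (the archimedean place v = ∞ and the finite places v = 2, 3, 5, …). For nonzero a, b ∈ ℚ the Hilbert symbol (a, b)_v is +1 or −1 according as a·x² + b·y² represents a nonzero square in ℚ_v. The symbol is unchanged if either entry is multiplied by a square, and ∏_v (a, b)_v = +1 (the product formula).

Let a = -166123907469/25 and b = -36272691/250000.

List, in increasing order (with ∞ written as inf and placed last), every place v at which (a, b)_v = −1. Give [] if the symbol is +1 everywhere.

[17, inf]

(a, b) ≡ (-221, -9139) mod (ℚ^×)²; places V = {2, 3, 5, 7, 13, 17, 19, 37, ∞}.
(a,b)_3: α=2, u≡1; β=4, v≡2 (mod 3); (1|3)=+1, (2|3)=-1; sign (−1)^0·+1^4·-1^2 = +1.
(a,b)_∞: sgn(-221)=−, sgn(-9139)=−, so -1.
(a,b)_17: α=1, u≡8; β=0, v≡6 (mod 17); (8|17)=+1, (6|17)=-1; sign (−1)^0·+1^0·-1^1 = -1.
(a,b)_7: α=0, u≡3; β=2, v≡6 (mod 7); (3|7)=-1, (6|7)=-1; sign (−1)^0·-1^2·-1^0 = +1.
(a,b)_37: α=2, u≡3; β=1, v≡36 (mod 37); (3|37)=+1, (36|37)=+1; sign (−1)^0·+1^1·+1^2 = +1.
(a,b)_19: α=2, u≡17; β=1, v≡13 (mod 19); (17|19)=+1, (13|19)=-1; sign (−1)^0·+1^1·-1^2 = +1.
(a,b)_13: α=3, u≡10; β=1, v≡10 (mod 13); (10|13)=+1, (10|13)=+1; sign (−1)^0·+1^1·+1^3 = +1.
(a,b)_2: α=0, β=-4; u≡3, v≡5 (mod 8); ε(u)ε(v)=1·0, αω(v)=0·1, βω(u)=-4·1; sum ≡ 0  ⇒  +1.
(a,b)_5: α=-2, u≡1; β=-6, v≡4 (mod 5); (1|5)=+1, (4|5)=+1; sign (−1)^0·+1^-6·+1^-2 = +1.
|Ram(-221, -9139)| = 2, even; anisotropic at {17, ∞}.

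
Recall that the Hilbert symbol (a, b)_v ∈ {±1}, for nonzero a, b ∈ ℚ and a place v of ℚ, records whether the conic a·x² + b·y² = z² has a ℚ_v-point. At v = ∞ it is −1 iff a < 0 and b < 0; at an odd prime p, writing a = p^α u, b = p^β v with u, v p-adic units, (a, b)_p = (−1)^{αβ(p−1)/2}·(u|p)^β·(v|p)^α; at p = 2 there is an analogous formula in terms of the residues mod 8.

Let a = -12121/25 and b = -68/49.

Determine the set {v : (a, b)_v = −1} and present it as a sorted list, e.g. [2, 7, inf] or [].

Mod squares: a ≡ -12121, b ≡ -17. Check v ∈ {∞, 2, 5, 7, 17, 23, 31}.
v=5: a=5^-2·(≡4), b=5^0·(≡3) mod 5; (4|5)=+1, (3|5)=-1; (−1)^{-2·0·2}·(+1)^0·(-1)^-2 = +1.
v=2: v_2(a)=0, v_2(b)=2; units ≡ 7, 7 (mod 8); ε·ε+αω+βω = 1·1+0·0+2·0 ≡ 1  ⇒  (a,b)_2 = -1.
v=7: a=7^0·(≡6), b=7^-2·(≡2) mod 7; (6|7)=-1, (2|7)=+1; (−1)^{0·-2·3}·(-1)^-2·(+1)^0 = +1.
v=31: a=31^1·(≡29), b=31^0·(≡10) mod 31; (29|31)=-1, (10|31)=+1; (−1)^{1·0·15}·(-1)^0·(+1)^1 = +1.
v=∞: -12121 < 0 and -17 < 0  ⇒  (a,b)_∞ = -1.
v=17: a=17^1·(≡15), b=17^1·(≡2) mod 17; (15|17)=+1, (2|17)=+1; (−1)^{1·1·8}·(+1)^1·(+1)^1 = +1.
v=23: a=23^1·(≡1), b=23^0·(≡8) mod 23; (1|23)=+1, (8|23)=+1; (−1)^{1·0·11}·(+1)^0·(+1)^1 = +1.
|Ram(-12121, -17)| = 2, even; anisotropic at {2, ∞}.

[2, inf]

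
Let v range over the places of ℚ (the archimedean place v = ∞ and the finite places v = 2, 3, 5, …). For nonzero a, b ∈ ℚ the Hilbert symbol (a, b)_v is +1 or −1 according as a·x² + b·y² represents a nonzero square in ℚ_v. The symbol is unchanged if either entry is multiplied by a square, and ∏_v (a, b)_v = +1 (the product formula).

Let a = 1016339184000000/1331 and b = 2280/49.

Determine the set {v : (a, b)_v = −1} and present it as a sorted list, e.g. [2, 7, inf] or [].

Mod squares: a ≡ 4389, b ≡ 570. Check v ∈ {∞, 2, 3, 5, 7, 11, 19}.
v=2: v_2(a)=10, v_2(b)=3; units ≡ 5, 5 (mod 8); ε·ε+αω+βω = 0·0+10·1+3·1 ≡ 1  ⇒  (a,b)_2 = -1.
v=3: a=3^3·(≡2), b=3^1·(≡1) mod 3; (2|3)=-1, (1|3)=+1; (−1)^{3·1·1}·(-1)^1·(+1)^3 = +1.
v=∞: 4389 > 0 and 570 > 0  ⇒  (a,b)_∞ = +1.
v=7: a=7^3·(≡2), b=7^-2·(≡5) mod 7; (2|7)=+1, (5|7)=-1; (−1)^{3·-2·3}·(+1)^-2·(-1)^3 = -1.
v=19: a=19^3·(≡2), b=19^1·(≡4) mod 19; (2|19)=-1, (4|19)=+1; (−1)^{3·1·9}·(-1)^1·(+1)^3 = +1.
v=11: a=11^-3·(≡3), b=11^0·(≡5) mod 11; (3|11)=+1, (5|11)=+1; (−1)^{-3·0·5}·(+1)^0·(+1)^-3 = +1.
v=5: a=5^6·(≡1), b=5^1·(≡4) mod 5; (1|5)=+1, (4|5)=+1; (−1)^{6·1·2}·(+1)^1·(+1)^6 = +1.
Ram(4389, 570) = {2, 7}; no ℚ_2-point on the conic.

[2, 7]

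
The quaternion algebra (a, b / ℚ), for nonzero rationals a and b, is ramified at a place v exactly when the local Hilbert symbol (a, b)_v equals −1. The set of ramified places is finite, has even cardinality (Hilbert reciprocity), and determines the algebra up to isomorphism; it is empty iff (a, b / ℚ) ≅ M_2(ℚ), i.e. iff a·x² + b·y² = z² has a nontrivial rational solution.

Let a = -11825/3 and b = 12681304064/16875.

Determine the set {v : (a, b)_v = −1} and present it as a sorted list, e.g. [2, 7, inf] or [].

[2, 11, 13, 53]

(a, b) ≡ (-1419, 37152258) mod (ℚ^×)²; places V = {2, 3, 5, 11, 13, 19, 43, 53, ∞}.
(a,b)_5: α=2, u≡4; β=-4, v≡2 (mod 5); (4|5)=+1, (2|5)=-1; sign (−1)^0·+1^-4·-1^2 = +1.
(a,b)_∞: sgn(-1419)=−, sgn(37152258)=+, so +1.
(a,b)_2: α=0, β=11; u≡5, v≡1 (mod 8); ε(u)ε(v)=0·0, αω(v)=0·0, βω(u)=11·1; sum ≡ 1  ⇒  -1.
(a,b)_11: α=1, u≡1; β=1, v≡9 (mod 11); (1|11)=+1, (9|11)=+1; sign (−1)^1·+1^1·+1^1 = -1.
(a,b)_13: α=0, u≡6; β=1, v≡2 (mod 13); (6|13)=-1, (2|13)=-1; sign (−1)^0·-1^1·-1^0 = -1.
(a,b)_43: α=1, u≡23; β=1, v≡39 (mod 43); (23|43)=+1, (39|43)=-1; sign (−1)^1·+1^1·-1^1 = +1.
(a,b)_3: α=-1, u≡1; β=-3, v≡2 (mod 3); (1|3)=+1, (2|3)=-1; sign (−1)^1·+1^-3·-1^-1 = +1.
(a,b)_19: α=0, u≡4; β=1, v≡7 (mod 19); (4|19)=+1, (7|19)=+1; sign (−1)^0·+1^1·+1^0 = +1.
(a,b)_53: α=0, u≡51; β=1, v≡3 (mod 53); (51|53)=-1, (3|53)=-1; sign (−1)^0·-1^1·-1^0 = -1.
|Ram(-1419, 37152258)| = 4, even; anisotropic at {2, 11, 13, 53}.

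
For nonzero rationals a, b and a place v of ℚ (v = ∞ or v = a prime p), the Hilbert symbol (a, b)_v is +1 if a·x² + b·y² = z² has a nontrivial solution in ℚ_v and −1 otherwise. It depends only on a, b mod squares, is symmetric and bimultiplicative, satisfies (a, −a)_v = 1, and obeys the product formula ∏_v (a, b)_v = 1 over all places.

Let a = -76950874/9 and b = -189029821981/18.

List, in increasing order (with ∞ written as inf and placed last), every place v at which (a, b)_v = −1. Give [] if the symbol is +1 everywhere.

(a, b) ≡ (-5434, -92378) mod (ℚ^×)²; places V = {2, 3, 7, 11, 13, 17, 19, ∞}.
(a,b)_∞: sgn(-5434)=−, sgn(-92378)=−, so -1.
(a,b)_17: α=2, u≡10; β=5, v≡11 (mod 17); (10|17)=-1, (11|17)=-1; sign (−1)^0·-1^5·-1^2 = -1.
(a,b)_13: α=1, u≡2; β=1, v≡6 (mod 13); (2|13)=-1, (6|13)=-1; sign (−1)^0·-1^1·-1^1 = +1.
(a,b)_2: α=1, β=-1; u≡3, v≡3 (mod 8); ε(u)ε(v)=1·1, αω(v)=1·1, βω(u)=-1·1; sum ≡ 1  ⇒  -1.
(a,b)_11: α=1, u≡9; β=1, v≡2 (mod 11); (9|11)=+1, (2|11)=-1; sign (−1)^1·+1^1·-1^1 = +1.
(a,b)_7: α=2, u≡5; β=2, v≡4 (mod 7); (5|7)=-1, (4|7)=+1; sign (−1)^0·-1^2·+1^2 = +1.
(a,b)_3: α=-2, u≡2; β=-2, v≡1 (mod 3); (2|3)=-1, (1|3)=+1; sign (−1)^0·-1^-2·+1^-2 = +1.
(a,b)_19: α=1, u≡12; β=1, v≡14 (mod 19); (12|19)=-1, (14|19)=-1; sign (−1)^1·-1^1·-1^1 = -1.
Ram(-5434, -92378) = {2, 17, 19, ∞}; no ℚ_2-point on the conic.

[2, 17, 19, inf]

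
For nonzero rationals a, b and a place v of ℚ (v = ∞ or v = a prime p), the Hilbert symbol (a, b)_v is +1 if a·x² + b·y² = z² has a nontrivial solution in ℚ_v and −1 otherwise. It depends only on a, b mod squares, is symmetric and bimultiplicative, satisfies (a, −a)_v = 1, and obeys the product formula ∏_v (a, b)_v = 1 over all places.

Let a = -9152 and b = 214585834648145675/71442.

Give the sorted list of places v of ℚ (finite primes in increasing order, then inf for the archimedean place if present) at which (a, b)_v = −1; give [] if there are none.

[11, 17]

(a, b) ≡ (-143, 646) mod (ℚ^×)²; places V = {2, 3, 5, 7, 11, 13, 17, 19, 47, 59, ∞}.
(a,b)_59: α=0, u≡52; β=2, v≡58 (mod 59); (52|59)=-1, (58|59)=-1; sign (−1)^0·-1^2·-1^0 = +1.
(a,b)_7: α=0, u≡4; β=-2, v≡4 (mod 7); (4|7)=+1, (4|7)=+1; sign (−1)^0·+1^-2·+1^0 = +1.
(a,b)_19: α=0, u≡6; β=1, v≡3 (mod 19); (6|19)=+1, (3|19)=-1; sign (−1)^0·+1^1·-1^0 = +1.
(a,b)_17: α=0, u≡11; β=1, v≡16 (mod 17); (11|17)=-1, (16|17)=+1; sign (−1)^0·-1^1·+1^0 = -1.
(a,b)_2: α=6, β=-1; u≡1, v≡3 (mod 8); ε(u)ε(v)=0·1, αω(v)=6·1, βω(u)=-1·0; sum ≡ 0  ⇒  +1.
(a,b)_13: α=1, u≡11; β=4, v≡9 (mod 13); (11|13)=-1, (9|13)=+1; sign (−1)^0·-1^4·+1^1 = +1.
(a,b)_47: α=0, u≡13; β=2, v≡39 (mod 47); (13|47)=-1, (39|47)=-1; sign (−1)^0·-1^2·-1^0 = +1.
(a,b)_∞: sgn(-143)=−, sgn(646)=+, so +1.
(a,b)_11: α=1, u≡4; β=2, v≡2 (mod 11); (4|11)=+1, (2|11)=-1; sign (−1)^0·+1^2·-1^1 = -1.
(a,b)_5: α=0, u≡3; β=2, v≡1 (mod 5); (3|5)=-1, (1|5)=+1; sign (−1)^0·-1^2·+1^0 = +1.
(a,b)_3: α=0, u≡1; β=-6, v≡1 (mod 3); (1|3)=+1, (1|3)=+1; sign (−1)^0·+1^-6·+1^0 = +1.
|Ram(-143, 646)| = 2, even; anisotropic at {11, 17}.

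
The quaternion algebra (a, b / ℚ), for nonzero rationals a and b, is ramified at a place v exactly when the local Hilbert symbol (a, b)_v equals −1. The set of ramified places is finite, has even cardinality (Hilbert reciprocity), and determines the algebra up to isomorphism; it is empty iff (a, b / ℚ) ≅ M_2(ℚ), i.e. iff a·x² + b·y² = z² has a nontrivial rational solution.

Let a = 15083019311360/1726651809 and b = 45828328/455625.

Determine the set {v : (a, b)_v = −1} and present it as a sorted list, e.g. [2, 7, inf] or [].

[5, 17]

Mod squares: a ≡ 65, b ≡ 442. Check v ∈ {∞, 2, 3, 5, 7, 11, 13, 17, 19, 23}.
v=13: a=13^1·(≡7), b=13^1·(≡7) mod 13; (7|13)=-1, (7|13)=-1; (−1)^{1·1·6}·(-1)^1·(-1)^1 = +1.
v=2: v_2(a)=8, v_2(b)=3; units ≡ 1, 5 (mod 8); ε·ε+αω+βω = 0·0+8·1+3·0 ≡ 0  ⇒  (a,b)_2 = +1.
v=∞: 65 > 0 and 442 > 0  ⇒  (a,b)_∞ = +1.
v=19: a=19^-2·(≡12), b=19^0·(≡1) mod 19; (12|19)=-1, (1|19)=+1; (−1)^{-2·0·9}·(-1)^0·(+1)^-2 = +1.
v=5: a=5^1·(≡3), b=5^-4·(≡2) mod 5; (3|5)=-1, (2|5)=-1; (−1)^{1·-4·2}·(-1)^-4·(-1)^1 = -1.
v=11: a=11^2·(≡7), b=11^0·(≡8) mod 11; (7|11)=-1, (8|11)=-1; (−1)^{2·0·5}·(-1)^0·(-1)^2 = +1.
v=3: a=3^-14·(≡2), b=3^-6·(≡1) mod 3; (2|3)=-1, (1|3)=+1; (−1)^{-14·-6·1}·(-1)^-6·(+1)^-14 = +1.
v=17: a=17^2·(≡3), b=17^1·(≡16) mod 17; (3|17)=-1, (16|17)=+1; (−1)^{2·1·8}·(-1)^1·(+1)^2 = -1.
v=23: a=23^2·(≡5), b=23^2·(≡11) mod 23; (5|23)=-1, (11|23)=-1; (−1)^{2·2·11}·(-1)^2·(-1)^2 = +1.
v=7: a=7^2·(≡2), b=7^2·(≡1) mod 7; (2|7)=+1, (1|7)=+1; (−1)^{2·2·3}·(+1)^2·(+1)^2 = +1.
Ram(65, 442) = {5, 17}; no ℚ_5-point on the conic.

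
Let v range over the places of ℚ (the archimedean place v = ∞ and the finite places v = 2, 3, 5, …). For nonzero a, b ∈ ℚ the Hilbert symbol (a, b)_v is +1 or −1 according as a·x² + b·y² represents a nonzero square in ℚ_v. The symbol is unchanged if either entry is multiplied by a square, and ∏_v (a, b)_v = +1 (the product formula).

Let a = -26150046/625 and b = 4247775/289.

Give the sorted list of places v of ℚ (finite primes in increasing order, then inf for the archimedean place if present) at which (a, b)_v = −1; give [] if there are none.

Mod squares: a ≡ -154734, b ≡ 18879. Check v ∈ {∞, 2, 3, 5, 7, 13, 17, 29, 31, 37, 41}.
v=13: a=13^2·(≡5), b=13^0·(≡4) mod 13; (5|13)=-1, (4|13)=+1; (−1)^{2·0·6}·(-1)^0·(+1)^2 = +1.
v=5: a=5^-4·(≡4), b=5^2·(≡4) mod 5; (4|5)=+1, (4|5)=+1; (−1)^{-4·2·2}·(+1)^2·(+1)^-4 = +1.
v=37: a=37^1·(≡33), b=37^0·(≡12) mod 37; (33|37)=+1, (12|37)=+1; (−1)^{1·0·18}·(+1)^0·(+1)^1 = +1.
v=2: v_2(a)=1, v_2(b)=0; units ≡ 1, 7 (mod 8); ε·ε+αω+βω = 0·1+1·0+0·0 ≡ 0  ⇒  (a,b)_2 = +1.
v=17: a=17^1·(≡11), b=17^-2·(≡2) mod 17; (11|17)=-1, (2|17)=+1; (−1)^{1·-2·8}·(-1)^-2·(+1)^1 = +1.
v=3: a=3^1·(≡1), b=3^3·(≡2) mod 3; (1|3)=+1, (2|3)=-1; (−1)^{1·3·1}·(+1)^3·(-1)^1 = +1.
v=7: a=7^0·(≡4), b=7^1·(≡1) mod 7; (4|7)=+1, (1|7)=+1; (−1)^{0·1·3}·(+1)^1·(+1)^0 = +1.
v=31: a=31^0·(≡7), b=31^1·(≡16) mod 31; (7|31)=+1, (16|31)=+1; (−1)^{0·1·15}·(+1)^1·(+1)^0 = +1.
v=∞: -154734 < 0 and 18879 > 0  ⇒  (a,b)_∞ = +1.
v=41: a=41^1·(≡40), b=41^0·(≡26) mod 41; (40|41)=+1, (26|41)=-1; (−1)^{1·0·20}·(+1)^0·(-1)^1 = -1.
v=29: a=29^0·(≡15), b=29^1·(≡4) mod 29; (15|29)=-1, (4|29)=+1; (−1)^{0·1·14}·(-1)^1·(+1)^0 = -1.
Ram(-154734, 18879) = {29, 41}; no ℚ_29-point on the conic.

[29, 41]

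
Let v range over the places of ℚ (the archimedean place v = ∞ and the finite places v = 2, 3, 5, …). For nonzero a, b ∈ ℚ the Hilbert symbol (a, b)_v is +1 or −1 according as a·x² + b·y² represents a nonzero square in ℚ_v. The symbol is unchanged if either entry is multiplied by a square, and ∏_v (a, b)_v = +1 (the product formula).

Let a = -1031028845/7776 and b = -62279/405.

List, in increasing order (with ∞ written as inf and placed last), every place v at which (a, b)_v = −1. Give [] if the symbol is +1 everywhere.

(a, b) ≡ (-126248430, -6355) mod (ℚ^×)²; places V = {2, 3, 5, 7, 11, 31, 41, 43, ∞}.
(a,b)_∞: sgn(-126248430)=−, sgn(-6355)=−, so -1.
(a,b)_11: α=1, u≡6; β=0, v≡4 (mod 11); (6|11)=-1, (4|11)=+1; sign (−1)^0·-1^0·+1^1 = +1.
(a,b)_41: α=1, u≡28; β=1, v≡25 (mod 41); (28|41)=-1, (25|41)=+1; sign (−1)^0·-1^1·+1^1 = -1.
(a,b)_5: α=1, u≡1; β=-1, v≡1 (mod 5); (1|5)=+1, (1|5)=+1; sign (−1)^0·+1^-1·+1^1 = +1.
(a,b)_2: α=-5, β=0; u≡1, v≡5 (mod 8); ε(u)ε(v)=0·0, αω(v)=-5·1, βω(u)=0·0; sum ≡ 1  ⇒  -1.
(a,b)_3: α=-5, u≡2; β=-4, v≡2 (mod 3); (2|3)=-1, (2|3)=-1; sign (−1)^0·-1^-4·-1^-5 = -1.
(a,b)_31: α=1, u≡5; β=1, v≡3 (mod 31); (5|31)=+1, (3|31)=-1; sign (−1)^1·+1^1·-1^1 = +1.
(a,b)_7: α=3, u≡3; β=2, v≡4 (mod 7); (3|7)=-1, (4|7)=+1; sign (−1)^0·-1^2·+1^3 = +1.
(a,b)_43: α=1, u≡8; β=0, v≡35 (mod 43); (8|43)=-1, (35|43)=+1; sign (−1)^0·-1^0·+1^1 = +1.
Ram(-126248430, -6355) = {2, 3, 41, ∞}; no ℚ_2-point on the conic.

[2, 3, 41, inf]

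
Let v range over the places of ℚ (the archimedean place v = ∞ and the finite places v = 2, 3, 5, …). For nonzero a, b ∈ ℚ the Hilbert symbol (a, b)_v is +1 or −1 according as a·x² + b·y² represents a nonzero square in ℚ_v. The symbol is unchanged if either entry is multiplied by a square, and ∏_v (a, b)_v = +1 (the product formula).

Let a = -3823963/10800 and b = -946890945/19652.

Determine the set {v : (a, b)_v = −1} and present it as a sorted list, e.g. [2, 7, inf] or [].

[2, 3, 7, 11, 17, inf]

Mod squares: a ≡ -561, b ≡ -1785. Check v ∈ {∞, 2, 3, 5, 7, 11, 13, 17}.
v=11: a=11^3·(≡1), b=11^2·(≡7) mod 11; (1|11)=+1, (7|11)=-1; (−1)^{3·2·5}·(+1)^2·(-1)^3 = -1.
v=13: a=13^2·(≡11), b=13^2·(≡12) mod 13; (11|13)=-1, (12|13)=+1; (−1)^{2·2·6}·(-1)^2·(+1)^2 = +1.
v=17: a=17^1·(≡1), b=17^-3·(≡7) mod 17; (1|17)=+1, (7|17)=-1; (−1)^{1·-3·8}·(+1)^-3·(-1)^1 = -1.
v=7: a=7^0·(≡3), b=7^3·(≡1) mod 7; (3|7)=-1, (1|7)=+1; (−1)^{0·3·3}·(-1)^3·(+1)^0 = -1.
v=3: a=3^-3·(≡2), b=3^3·(≡2) mod 3; (2|3)=-1, (2|3)=-1; (−1)^{-3·3·1}·(-1)^3·(-1)^-3 = -1.
v=5: a=5^-2·(≡1), b=5^1·(≡3) mod 5; (1|5)=+1, (3|5)=-1; (−1)^{-2·1·2}·(+1)^1·(-1)^-2 = +1.
v=∞: -561 < 0 and -1785 < 0  ⇒  (a,b)_∞ = -1.
v=2: v_2(a)=-4, v_2(b)=-2; units ≡ 7, 7 (mod 8); ε·ε+αω+βω = 1·1+-4·0+-2·0 ≡ 1  ⇒  (a,b)_2 = -1.
|Ram(-561, -1785)| = 6, even; anisotropic at {2, 3, 7, 11, 17, ∞}.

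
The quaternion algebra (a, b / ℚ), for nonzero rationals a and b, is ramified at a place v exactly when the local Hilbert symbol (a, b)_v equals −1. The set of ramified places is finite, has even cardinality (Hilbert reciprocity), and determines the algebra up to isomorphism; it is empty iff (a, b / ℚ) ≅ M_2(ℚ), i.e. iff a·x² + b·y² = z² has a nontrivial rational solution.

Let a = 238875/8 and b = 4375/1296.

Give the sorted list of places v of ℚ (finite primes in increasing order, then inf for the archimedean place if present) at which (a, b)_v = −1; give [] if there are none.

Mod squares: a ≡ 390, b ≡ 7. Check v ∈ {∞, 2, 3, 5, 7, 13}.
v=∞: 390 > 0 and 7 > 0  ⇒  (a,b)_∞ = +1.
v=5: a=5^3·(≡2), b=5^4·(≡2) mod 5; (2|5)=-1, (2|5)=-1; (−1)^{3·4·2}·(-1)^4·(-1)^3 = -1.
v=7: a=7^2·(≡3), b=7^1·(≡2) mod 7; (3|7)=-1, (2|7)=+1; (−1)^{2·1·3}·(-1)^1·(+1)^2 = -1.
v=2: v_2(a)=-3, v_2(b)=-4; units ≡ 3, 7 (mod 8); ε·ε+αω+βω = 1·1+-3·0+-4·1 ≡ 1  ⇒  (a,b)_2 = -1.
v=3: a=3^1·(≡1), b=3^-4·(≡1) mod 3; (1|3)=+1, (1|3)=+1; (−1)^{1·-4·1}·(+1)^-4·(+1)^1 = +1.
v=13: a=13^1·(≡4), b=13^0·(≡8) mod 13; (4|13)=+1, (8|13)=-1; (−1)^{1·0·6}·(+1)^0·(-1)^1 = -1.
|Ram(390, 7)| = 4, even; anisotropic at {2, 5, 7, 13}.

[2, 5, 7, 13]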